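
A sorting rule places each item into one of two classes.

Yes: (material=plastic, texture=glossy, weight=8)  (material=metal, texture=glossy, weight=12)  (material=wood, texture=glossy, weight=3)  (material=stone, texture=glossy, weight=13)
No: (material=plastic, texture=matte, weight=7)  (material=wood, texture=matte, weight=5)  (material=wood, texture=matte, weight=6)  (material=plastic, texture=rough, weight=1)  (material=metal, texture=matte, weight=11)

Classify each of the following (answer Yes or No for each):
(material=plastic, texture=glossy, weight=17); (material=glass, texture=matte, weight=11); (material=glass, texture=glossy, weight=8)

Yes, No, Yes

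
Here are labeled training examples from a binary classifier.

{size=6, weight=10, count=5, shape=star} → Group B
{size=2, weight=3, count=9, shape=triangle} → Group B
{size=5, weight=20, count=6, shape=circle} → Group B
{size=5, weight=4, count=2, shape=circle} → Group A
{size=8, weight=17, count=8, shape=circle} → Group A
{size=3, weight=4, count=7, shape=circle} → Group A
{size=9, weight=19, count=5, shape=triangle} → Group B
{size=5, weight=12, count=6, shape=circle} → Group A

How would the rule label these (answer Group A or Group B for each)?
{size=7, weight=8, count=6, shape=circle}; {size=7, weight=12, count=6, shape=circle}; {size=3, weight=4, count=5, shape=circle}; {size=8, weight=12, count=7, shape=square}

Group A, Group A, Group A, Group B

The common property of the 'Group A' items is: shape is circle AND weight ≤ 17. No 'Group B' item has it.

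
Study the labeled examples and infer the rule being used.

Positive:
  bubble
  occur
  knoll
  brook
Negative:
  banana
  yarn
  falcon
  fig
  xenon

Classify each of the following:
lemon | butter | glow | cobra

Negative, Positive, Negative, Negative

The rule appears to be: has a double letter.
lemon — no doubled letter, hence Negative. butter — 'tt' doubled, hence Positive. glow — no doubled letter, hence Negative. cobra — no doubled letter, hence Negative.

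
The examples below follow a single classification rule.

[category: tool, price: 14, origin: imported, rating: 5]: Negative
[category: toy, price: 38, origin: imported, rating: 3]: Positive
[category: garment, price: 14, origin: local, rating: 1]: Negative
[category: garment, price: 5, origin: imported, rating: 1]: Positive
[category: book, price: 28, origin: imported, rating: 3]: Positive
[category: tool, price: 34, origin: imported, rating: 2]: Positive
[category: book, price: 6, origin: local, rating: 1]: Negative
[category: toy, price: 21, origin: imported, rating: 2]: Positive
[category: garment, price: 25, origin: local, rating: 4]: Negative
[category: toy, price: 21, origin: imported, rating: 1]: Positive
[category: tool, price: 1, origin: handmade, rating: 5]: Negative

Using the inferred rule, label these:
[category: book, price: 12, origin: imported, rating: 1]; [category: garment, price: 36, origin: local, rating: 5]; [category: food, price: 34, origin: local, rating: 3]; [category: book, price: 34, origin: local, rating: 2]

Positive, Negative, Negative, Negative

'Positive' ⟺ origin is imported AND rating ≤ 3.
[category: book, price: 12, origin: imported, rating: 1]: Positive (origin is imported, rating = 1). [category: garment, price: 36, origin: local, rating: 5]: Negative (origin is local, rating = 5). [category: food, price: 34, origin: local, rating: 3]: Negative (origin is local, rating = 3). [category: book, price: 34, origin: local, rating: 2]: Negative (origin is local, rating = 2).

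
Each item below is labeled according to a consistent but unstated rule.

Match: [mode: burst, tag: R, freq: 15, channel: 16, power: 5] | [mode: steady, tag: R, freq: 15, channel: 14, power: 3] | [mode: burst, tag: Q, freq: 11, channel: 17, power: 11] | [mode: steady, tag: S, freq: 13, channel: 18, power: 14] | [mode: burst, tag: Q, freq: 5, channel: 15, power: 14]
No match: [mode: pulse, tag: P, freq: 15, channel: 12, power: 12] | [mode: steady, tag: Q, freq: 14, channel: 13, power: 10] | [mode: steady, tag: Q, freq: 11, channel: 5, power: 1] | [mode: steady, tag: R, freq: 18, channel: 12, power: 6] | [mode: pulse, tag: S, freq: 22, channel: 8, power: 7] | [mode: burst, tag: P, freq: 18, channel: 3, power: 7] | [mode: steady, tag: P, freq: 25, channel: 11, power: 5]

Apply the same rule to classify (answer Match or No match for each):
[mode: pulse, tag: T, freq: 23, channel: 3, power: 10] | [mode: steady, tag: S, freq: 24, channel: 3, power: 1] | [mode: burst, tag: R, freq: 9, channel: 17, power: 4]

No match, No match, Match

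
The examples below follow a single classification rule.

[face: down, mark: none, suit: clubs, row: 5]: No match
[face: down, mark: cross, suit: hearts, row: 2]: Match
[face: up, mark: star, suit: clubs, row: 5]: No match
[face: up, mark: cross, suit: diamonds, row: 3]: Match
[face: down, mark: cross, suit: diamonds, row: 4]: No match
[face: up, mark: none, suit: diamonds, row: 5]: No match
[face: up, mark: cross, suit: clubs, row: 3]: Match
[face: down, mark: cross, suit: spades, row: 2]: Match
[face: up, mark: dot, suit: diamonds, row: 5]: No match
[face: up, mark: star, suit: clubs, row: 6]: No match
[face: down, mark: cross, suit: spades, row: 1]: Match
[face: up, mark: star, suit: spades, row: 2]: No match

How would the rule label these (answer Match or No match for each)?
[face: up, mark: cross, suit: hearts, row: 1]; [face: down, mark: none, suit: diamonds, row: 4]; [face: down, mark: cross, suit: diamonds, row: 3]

Match, No match, Match

A rule that fits every label: mark is cross AND row ≤ 3 — true of each 'Match' example, false of each 'No match' one.
[face: up, mark: cross, suit: hearts, row: 1]: mark is cross, row = 1 — meets the rule, so Match.
[face: down, mark: none, suit: diamonds, row: 4]: mark is none, row = 4 — fails the rule, so No match.
[face: down, mark: cross, suit: diamonds, row: 3]: mark is cross, row = 3 — meets the rule, so Match.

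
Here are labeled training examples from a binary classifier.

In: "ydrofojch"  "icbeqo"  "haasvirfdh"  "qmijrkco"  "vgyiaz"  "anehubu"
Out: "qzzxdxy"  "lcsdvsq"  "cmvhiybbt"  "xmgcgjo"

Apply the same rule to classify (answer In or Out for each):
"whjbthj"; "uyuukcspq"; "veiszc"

'In' ⟺ has ≥ 2 vowels.
"whjbthj": 0 vowels — does not satisfy this, so Out. "uyuukcspq": 3 vowels — matches, so In. "veiszc": 2 vowels — matches, so In.

Out, In, In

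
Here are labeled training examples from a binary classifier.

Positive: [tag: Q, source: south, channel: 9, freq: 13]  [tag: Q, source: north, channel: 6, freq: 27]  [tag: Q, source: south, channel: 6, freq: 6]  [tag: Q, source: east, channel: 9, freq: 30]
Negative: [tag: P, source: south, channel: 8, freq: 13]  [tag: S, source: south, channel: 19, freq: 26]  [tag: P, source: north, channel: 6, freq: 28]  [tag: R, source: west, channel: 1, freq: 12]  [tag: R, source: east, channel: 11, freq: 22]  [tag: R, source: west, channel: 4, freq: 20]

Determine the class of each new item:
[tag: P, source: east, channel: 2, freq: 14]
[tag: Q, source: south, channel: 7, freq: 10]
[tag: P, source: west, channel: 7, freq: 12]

The distinguishing property — tag is Q — holds for all the 'Positive' cases and none of the 'Negative' cases.
[tag: P, source: east, channel: 2, freq: 14] → tag is P → Negative.
[tag: Q, source: south, channel: 7, freq: 10] → tag is Q → Positive.
[tag: P, source: west, channel: 7, freq: 12] → tag is P → Negative.

Negative, Positive, Negative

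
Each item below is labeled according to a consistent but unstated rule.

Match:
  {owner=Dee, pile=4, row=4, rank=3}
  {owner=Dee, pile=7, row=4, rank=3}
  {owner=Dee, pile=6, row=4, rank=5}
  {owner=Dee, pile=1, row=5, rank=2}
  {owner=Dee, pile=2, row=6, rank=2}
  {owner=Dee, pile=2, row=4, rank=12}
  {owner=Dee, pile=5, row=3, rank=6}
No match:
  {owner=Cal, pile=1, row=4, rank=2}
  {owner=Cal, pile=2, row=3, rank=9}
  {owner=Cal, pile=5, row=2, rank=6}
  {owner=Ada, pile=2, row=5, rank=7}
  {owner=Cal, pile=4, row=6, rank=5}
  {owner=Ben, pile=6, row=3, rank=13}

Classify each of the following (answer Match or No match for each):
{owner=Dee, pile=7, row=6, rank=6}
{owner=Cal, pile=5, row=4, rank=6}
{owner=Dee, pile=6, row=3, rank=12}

'Match' ⟺ owner is Dee.
{owner=Dee, pile=7, row=6, rank=6} — owner is Dee, hence Match. {owner=Cal, pile=5, row=4, rank=6} — owner is Cal, hence No match. {owner=Dee, pile=6, row=3, rank=12} — owner is Dee, hence Match.

Match, No match, Match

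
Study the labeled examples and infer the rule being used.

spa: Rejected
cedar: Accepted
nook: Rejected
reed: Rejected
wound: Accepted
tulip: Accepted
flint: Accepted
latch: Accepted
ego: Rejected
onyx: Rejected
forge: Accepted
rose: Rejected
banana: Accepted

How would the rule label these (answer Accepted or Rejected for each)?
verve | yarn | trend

All 'Accepted' examples share one property — length ≥ 5 — and every 'Rejected' example lacks it.

Accepted, Rejected, Accepted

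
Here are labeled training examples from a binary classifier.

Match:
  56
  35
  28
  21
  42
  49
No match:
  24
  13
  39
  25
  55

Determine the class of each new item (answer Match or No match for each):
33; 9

No match, No match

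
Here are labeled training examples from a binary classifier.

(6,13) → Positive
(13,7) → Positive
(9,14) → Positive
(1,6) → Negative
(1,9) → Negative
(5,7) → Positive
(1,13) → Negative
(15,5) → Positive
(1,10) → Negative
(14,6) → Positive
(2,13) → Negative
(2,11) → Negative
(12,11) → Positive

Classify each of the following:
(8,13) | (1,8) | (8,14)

Positive, Negative, Positive

All 'Positive' examples share one property — first ≥ 5 — and every 'Negative' example lacks it.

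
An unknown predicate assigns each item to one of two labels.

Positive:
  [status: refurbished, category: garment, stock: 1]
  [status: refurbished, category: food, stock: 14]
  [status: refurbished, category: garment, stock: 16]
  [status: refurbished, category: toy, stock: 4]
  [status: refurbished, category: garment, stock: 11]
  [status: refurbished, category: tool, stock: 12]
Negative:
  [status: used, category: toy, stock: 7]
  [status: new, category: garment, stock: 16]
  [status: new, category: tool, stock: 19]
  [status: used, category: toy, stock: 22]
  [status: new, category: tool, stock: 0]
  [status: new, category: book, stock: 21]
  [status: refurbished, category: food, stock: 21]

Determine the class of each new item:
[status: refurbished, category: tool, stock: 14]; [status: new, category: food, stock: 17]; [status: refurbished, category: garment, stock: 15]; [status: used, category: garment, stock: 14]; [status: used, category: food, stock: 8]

Positive, Negative, Positive, Negative, Negative

'Positive' ⟺ status is refurbished AND stock ≤ 16.
[status: refurbished, category: tool, stock: 14]: status is refurbished, stock = 14 — passes, so Positive.
[status: new, category: food, stock: 17]: status is new, stock = 17 — fails the rule, so Negative.
[status: refurbished, category: garment, stock: 15]: status is refurbished, stock = 15 — passes, so Positive.
[status: used, category: garment, stock: 14]: status is used, stock = 14 — fails the rule, so Negative.
[status: used, category: food, stock: 8]: status is used, stock = 8 — fails the rule, so Negative.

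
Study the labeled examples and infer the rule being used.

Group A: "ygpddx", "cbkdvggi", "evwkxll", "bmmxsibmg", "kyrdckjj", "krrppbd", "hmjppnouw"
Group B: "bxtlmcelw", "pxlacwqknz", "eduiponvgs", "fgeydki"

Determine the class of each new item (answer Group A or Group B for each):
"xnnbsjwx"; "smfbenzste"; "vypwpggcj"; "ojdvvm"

Group A, Group B, Group A, Group A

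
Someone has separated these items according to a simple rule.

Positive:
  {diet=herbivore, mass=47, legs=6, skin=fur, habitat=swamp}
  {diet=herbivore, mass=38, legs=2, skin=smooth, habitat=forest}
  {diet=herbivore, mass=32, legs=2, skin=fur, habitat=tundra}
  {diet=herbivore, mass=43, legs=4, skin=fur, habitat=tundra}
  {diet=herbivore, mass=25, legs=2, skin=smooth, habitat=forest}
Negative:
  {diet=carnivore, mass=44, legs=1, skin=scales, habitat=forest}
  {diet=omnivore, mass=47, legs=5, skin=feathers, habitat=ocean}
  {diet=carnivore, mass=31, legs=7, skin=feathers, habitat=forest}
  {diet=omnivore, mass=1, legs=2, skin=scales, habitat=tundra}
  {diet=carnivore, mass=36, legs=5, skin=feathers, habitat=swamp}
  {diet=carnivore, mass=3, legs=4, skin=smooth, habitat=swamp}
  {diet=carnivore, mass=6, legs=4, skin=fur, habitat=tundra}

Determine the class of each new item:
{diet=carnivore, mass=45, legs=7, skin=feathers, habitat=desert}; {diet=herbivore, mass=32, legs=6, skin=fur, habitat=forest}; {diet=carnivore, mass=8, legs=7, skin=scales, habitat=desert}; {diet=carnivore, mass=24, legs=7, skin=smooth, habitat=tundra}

Negative, Positive, Negative, Negative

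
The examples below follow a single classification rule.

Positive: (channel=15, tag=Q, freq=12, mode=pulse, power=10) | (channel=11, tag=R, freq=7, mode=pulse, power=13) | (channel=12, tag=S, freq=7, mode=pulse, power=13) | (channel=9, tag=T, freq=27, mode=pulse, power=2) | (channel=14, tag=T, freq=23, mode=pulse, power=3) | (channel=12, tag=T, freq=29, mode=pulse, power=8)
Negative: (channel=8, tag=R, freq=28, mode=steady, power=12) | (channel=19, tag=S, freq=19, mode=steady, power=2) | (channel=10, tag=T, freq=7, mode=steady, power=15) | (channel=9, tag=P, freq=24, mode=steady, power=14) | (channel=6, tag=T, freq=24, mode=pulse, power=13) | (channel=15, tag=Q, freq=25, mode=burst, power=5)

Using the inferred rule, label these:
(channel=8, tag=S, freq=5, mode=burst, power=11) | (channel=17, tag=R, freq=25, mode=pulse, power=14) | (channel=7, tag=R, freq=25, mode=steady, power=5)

The simplest hypothesis consistent with all the labels is: mode is pulse AND channel ≥ 8.
(channel=8, tag=S, freq=5, mode=burst, power=11) → mode is burst, channel = 8 → Negative.
(channel=17, tag=R, freq=25, mode=pulse, power=14) → mode is pulse, channel = 17 → Positive.
(channel=7, tag=R, freq=25, mode=steady, power=5) → mode is steady, channel = 7 → Negative.

Negative, Positive, Negative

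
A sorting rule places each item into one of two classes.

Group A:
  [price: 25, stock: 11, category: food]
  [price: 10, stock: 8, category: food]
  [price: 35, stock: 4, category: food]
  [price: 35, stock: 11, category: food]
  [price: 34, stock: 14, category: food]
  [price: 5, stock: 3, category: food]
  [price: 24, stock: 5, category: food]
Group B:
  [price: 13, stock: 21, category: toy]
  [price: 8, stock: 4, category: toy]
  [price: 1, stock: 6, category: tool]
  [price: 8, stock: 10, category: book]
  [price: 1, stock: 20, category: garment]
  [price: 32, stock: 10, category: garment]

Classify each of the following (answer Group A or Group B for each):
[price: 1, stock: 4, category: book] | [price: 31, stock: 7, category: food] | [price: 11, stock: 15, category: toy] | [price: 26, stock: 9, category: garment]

Group B, Group A, Group B, Group B

One predicate separates the groups cleanly: category is food.
[price: 1, stock: 4, category: book]: Group B (category is book). [price: 31, stock: 7, category: food]: Group A (category is food). [price: 11, stock: 15, category: toy]: Group B (category is toy). [price: 26, stock: 9, category: garment]: Group B (category is garment).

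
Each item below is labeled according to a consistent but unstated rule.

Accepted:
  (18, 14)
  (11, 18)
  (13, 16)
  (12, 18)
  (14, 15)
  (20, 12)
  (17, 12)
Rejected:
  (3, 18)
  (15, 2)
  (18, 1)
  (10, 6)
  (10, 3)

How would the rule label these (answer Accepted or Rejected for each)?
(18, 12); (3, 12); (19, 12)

Every 'Accepted' example satisfies: sum ≥ 29. None of the 'Rejected' examples do.

Accepted, Rejected, Accepted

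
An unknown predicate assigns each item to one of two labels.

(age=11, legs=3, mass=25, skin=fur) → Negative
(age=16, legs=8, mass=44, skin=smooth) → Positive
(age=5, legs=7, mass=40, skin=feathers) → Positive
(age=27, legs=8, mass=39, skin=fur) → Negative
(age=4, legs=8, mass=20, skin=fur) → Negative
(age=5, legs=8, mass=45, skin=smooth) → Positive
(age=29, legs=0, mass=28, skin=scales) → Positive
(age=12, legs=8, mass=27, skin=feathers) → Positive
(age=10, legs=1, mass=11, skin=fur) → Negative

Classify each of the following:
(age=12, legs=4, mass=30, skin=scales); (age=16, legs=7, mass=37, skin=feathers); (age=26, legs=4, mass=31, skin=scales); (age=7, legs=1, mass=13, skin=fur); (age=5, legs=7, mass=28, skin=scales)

Every 'Positive' example satisfies: skin is not fur. None of the 'Negative' examples do.
(age=12, legs=4, mass=30, skin=scales) — skin is scales, hence Positive.
(age=16, legs=7, mass=37, skin=feathers) — skin is feathers, hence Positive.
(age=26, legs=4, mass=31, skin=scales) — skin is scales, hence Positive.
(age=7, legs=1, mass=13, skin=fur) — skin is fur, hence Negative.
(age=5, legs=7, mass=28, skin=scales) — skin is scales, hence Positive.

Positive, Positive, Positive, Negative, Positive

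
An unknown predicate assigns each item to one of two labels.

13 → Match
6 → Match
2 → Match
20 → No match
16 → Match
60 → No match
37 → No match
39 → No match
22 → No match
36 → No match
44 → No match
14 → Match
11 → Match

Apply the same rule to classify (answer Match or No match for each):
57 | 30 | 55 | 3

No match, No match, No match, Match

The simplest hypothesis consistent with all the labels is: at most 16.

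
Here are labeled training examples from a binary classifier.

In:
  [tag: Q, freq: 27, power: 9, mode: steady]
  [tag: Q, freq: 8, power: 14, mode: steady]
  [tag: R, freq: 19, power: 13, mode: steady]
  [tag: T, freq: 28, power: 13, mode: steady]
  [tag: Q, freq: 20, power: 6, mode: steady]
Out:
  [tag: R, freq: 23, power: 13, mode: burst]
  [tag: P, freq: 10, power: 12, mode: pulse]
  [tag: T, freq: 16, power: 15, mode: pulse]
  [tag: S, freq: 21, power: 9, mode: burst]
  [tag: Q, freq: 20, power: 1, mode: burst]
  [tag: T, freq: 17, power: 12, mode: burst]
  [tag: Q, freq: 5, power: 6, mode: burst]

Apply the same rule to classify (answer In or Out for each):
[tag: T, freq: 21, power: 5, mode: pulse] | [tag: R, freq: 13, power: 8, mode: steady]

Out, In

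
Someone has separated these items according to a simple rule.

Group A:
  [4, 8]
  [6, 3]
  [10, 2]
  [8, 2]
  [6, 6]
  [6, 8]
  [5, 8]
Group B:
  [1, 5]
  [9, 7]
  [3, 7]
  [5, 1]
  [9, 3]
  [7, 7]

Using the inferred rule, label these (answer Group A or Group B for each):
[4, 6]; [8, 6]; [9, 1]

Group A, Group A, Group B

Every 'Group A' example satisfies: product is even. None of the 'Group B' examples do.
Group A: [4, 6], since 4·6 = 24.
Group A: [8, 6], since 8·6 = 48.
Group B: [9, 1], since 9·1 = 9.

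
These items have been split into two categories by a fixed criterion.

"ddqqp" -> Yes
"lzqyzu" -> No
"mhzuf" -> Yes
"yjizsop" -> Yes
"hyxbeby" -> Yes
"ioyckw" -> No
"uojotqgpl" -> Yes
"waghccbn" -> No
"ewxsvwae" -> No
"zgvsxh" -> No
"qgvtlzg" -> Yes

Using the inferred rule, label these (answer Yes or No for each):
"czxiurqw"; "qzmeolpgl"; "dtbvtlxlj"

The pattern is that an item is 'Yes' exactly when: odd length.
"czxiurqw": length 8, does not pass → No.
"qzmeolpgl": length 9, meets the rule → Yes.
"dtbvtlxlj": length 9, meets the rule → Yes.

No, Yes, Yes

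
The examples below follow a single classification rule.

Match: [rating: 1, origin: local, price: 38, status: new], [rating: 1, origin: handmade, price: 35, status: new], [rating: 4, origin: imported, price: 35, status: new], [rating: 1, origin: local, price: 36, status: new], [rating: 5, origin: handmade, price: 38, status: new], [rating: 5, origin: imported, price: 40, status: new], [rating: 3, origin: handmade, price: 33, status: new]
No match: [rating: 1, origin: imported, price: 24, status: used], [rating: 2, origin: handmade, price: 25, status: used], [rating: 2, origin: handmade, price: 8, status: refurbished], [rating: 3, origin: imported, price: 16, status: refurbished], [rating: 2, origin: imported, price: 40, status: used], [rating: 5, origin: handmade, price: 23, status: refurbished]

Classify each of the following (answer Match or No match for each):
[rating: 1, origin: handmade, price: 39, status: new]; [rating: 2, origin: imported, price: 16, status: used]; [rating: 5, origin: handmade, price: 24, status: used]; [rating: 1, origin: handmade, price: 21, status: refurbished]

Match, No match, No match, No match

A rule that fits every label: status is new — true of each 'Match' example, false of each 'No match' one.
[rating: 1, origin: handmade, price: 39, status: new]: status is new, checks out → Match. [rating: 2, origin: imported, price: 16, status: used]: status is used, lacks this property → No match. [rating: 5, origin: handmade, price: 24, status: used]: status is used, lacks this property → No match. [rating: 1, origin: handmade, price: 21, status: refurbished]: status is refurbished, lacks this property → No match.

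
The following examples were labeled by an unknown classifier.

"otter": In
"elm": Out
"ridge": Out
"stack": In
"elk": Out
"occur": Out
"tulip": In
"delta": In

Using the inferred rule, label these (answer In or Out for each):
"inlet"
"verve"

A rule that fits every label: contains 't' — true of each 'In' example, false of each 'Out' one.

In, Out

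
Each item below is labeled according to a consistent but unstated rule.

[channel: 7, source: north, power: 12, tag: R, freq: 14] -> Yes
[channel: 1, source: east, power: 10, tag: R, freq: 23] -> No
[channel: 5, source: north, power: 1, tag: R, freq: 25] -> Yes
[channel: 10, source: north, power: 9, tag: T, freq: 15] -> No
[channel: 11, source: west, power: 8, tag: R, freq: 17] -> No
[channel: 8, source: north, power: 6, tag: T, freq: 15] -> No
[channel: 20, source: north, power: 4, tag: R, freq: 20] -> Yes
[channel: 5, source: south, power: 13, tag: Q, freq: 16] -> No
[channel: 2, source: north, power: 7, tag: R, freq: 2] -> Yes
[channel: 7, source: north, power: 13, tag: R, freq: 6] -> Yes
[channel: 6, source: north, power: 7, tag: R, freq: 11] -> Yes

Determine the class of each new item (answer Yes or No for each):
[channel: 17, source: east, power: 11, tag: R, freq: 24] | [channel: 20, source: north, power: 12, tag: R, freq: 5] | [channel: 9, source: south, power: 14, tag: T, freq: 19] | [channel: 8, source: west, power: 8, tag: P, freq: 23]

All 'Yes' examples share one property — tag is R AND source is north — and every 'No' example lacks it.
[channel: 17, source: east, power: 11, tag: R, freq: 24]: tag is R, source is east, fails this test → No.
[channel: 20, source: north, power: 12, tag: R, freq: 5]: tag is R, source is north, fits → Yes.
[channel: 9, source: south, power: 14, tag: T, freq: 19]: tag is T, source is south, fails this test → No.
[channel: 8, source: west, power: 8, tag: P, freq: 23]: tag is P, source is west, fails this test → No.

No, Yes, No, No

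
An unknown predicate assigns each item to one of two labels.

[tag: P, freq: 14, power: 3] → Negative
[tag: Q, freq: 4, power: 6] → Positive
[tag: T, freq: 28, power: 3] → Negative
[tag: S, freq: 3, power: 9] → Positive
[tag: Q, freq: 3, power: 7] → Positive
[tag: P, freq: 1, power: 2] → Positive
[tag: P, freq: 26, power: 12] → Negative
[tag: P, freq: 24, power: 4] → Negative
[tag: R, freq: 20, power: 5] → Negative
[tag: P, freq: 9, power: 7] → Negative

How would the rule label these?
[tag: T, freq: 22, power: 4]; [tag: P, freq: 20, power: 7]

The common property of the 'Positive' items is: freq ≤ 4. No 'Negative' item has it.

Negative, Negative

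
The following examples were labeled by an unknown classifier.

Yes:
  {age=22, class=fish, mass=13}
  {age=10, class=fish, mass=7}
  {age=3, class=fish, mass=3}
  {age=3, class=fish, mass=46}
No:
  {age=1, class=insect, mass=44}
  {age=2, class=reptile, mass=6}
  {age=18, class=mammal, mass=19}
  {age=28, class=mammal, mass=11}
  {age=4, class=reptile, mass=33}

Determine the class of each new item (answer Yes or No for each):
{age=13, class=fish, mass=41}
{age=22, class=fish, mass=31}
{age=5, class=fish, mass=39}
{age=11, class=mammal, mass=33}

Yes, Yes, Yes, No

The distinguishing property — class is fish — holds for all the 'Yes' cases and none of the 'No' cases.
{age=13, class=fish, mass=41} → class is fish → Yes.
{age=22, class=fish, mass=31} → class is fish → Yes.
{age=5, class=fish, mass=39} → class is fish → Yes.
{age=11, class=mammal, mass=33} → class is mammal → No.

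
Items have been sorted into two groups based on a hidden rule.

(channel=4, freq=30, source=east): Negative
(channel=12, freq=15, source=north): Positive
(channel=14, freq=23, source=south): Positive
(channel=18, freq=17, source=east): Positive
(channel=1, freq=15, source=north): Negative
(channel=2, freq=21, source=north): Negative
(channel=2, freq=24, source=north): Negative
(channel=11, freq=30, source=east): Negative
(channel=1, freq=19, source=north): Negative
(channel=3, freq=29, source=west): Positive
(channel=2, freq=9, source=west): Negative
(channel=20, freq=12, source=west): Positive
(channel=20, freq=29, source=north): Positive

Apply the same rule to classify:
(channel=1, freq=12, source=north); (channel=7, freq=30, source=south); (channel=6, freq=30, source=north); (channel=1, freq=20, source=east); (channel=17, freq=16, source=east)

Negative, Negative, Negative, Negative, Positive

The pattern is that an item is 'Positive' exactly when: channel ≥ 3 AND freq ≤ 29.
(channel=1, freq=12, source=north): channel = 1, freq = 12 — doesn't qualify, so Negative.
(channel=7, freq=30, source=south): channel = 7, freq = 30 — doesn't qualify, so Negative.
(channel=6, freq=30, source=north): channel = 6, freq = 30 — doesn't qualify, so Negative.
(channel=1, freq=20, source=east): channel = 1, freq = 20 — doesn't qualify, so Negative.
(channel=17, freq=16, source=east): channel = 17, freq = 16 — qualifies, so Positive.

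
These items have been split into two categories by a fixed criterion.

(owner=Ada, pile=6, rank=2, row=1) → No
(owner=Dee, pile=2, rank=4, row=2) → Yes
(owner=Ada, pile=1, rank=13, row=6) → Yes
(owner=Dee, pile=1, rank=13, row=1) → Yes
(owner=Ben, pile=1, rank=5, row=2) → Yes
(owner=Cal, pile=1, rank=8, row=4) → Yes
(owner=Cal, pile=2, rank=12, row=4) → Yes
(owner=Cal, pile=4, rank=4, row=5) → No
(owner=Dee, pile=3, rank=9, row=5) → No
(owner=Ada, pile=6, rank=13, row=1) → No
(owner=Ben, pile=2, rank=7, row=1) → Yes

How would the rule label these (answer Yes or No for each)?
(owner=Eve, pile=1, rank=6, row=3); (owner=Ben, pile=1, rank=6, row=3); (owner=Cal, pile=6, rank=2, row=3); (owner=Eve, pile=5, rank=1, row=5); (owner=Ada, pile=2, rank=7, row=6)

Yes, Yes, No, No, Yes

One predicate separates the groups cleanly: pile ≤ 2.
(owner=Eve, pile=1, rank=6, row=3): Yes (pile = 1).
(owner=Ben, pile=1, rank=6, row=3): Yes (pile = 1).
(owner=Cal, pile=6, rank=2, row=3): No (pile = 6).
(owner=Eve, pile=5, rank=1, row=5): No (pile = 5).
(owner=Ada, pile=2, rank=7, row=6): Yes (pile = 2).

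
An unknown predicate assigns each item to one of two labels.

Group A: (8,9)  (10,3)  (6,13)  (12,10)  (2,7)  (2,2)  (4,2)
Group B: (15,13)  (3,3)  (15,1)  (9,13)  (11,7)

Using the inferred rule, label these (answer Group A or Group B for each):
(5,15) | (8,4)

One predicate separates the groups cleanly: first is even.

Group B, Group A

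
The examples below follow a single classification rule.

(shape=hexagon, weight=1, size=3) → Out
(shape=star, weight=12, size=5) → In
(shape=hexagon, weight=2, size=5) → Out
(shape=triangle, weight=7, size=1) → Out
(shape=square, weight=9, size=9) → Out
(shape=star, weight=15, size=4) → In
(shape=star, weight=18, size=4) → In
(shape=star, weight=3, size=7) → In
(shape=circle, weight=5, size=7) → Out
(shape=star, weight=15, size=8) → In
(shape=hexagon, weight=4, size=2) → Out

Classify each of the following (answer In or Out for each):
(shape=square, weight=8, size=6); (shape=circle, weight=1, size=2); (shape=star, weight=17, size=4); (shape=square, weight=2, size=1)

Out, Out, In, Out

Comparing the two groups points to one rule — shape is star.
(shape=square, weight=8, size=6): Out (shape is square).
(shape=circle, weight=1, size=2): Out (shape is circle).
(shape=star, weight=17, size=4): In (shape is star).
(shape=square, weight=2, size=1): Out (shape is square).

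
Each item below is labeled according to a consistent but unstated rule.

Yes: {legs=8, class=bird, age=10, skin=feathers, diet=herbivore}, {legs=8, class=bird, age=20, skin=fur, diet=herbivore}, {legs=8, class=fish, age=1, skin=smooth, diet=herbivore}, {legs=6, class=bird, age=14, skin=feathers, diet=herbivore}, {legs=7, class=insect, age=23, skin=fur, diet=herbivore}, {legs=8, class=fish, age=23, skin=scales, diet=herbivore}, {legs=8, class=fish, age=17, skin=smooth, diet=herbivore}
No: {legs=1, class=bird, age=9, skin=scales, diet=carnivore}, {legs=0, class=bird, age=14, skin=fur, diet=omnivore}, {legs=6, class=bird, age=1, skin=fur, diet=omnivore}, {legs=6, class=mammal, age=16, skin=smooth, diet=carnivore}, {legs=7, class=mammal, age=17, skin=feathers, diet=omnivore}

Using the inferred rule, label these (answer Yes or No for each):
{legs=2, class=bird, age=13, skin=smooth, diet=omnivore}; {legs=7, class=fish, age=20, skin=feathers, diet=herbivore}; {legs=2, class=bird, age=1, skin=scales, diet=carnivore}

No, Yes, No

The simplest hypothesis consistent with all the labels is: diet is herbivore.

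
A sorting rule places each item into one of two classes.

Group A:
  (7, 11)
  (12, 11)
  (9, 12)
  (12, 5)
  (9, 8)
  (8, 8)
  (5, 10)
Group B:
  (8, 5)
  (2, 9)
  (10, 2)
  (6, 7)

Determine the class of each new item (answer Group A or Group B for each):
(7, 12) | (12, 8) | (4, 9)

Group A, Group A, Group B

The rule appears to be: sum ≥ 15.
(7, 12): 7+12 = 19 — qualifies, so Group A.
(12, 8): 12+8 = 20 — qualifies, so Group A.
(4, 9): 4+9 = 13 — doesn't qualify, so Group B.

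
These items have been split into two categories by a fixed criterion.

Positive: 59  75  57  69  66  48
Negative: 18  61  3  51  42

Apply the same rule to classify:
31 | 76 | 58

Negative, Positive, Positive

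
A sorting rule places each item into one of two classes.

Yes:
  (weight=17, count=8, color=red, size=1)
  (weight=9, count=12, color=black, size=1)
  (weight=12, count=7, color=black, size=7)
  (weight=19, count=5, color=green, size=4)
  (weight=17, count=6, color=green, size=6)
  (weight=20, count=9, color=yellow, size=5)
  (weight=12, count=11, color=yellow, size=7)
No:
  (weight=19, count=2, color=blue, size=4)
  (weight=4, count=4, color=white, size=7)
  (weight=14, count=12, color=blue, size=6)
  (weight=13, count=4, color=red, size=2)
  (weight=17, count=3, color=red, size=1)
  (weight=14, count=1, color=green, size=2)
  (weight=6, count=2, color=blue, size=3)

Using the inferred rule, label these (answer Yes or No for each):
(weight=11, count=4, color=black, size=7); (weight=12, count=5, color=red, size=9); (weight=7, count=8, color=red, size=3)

No, Yes, Yes

Every 'Yes' example satisfies: count ≥ 5 AND weight ≠ 14. None of the 'No' examples do.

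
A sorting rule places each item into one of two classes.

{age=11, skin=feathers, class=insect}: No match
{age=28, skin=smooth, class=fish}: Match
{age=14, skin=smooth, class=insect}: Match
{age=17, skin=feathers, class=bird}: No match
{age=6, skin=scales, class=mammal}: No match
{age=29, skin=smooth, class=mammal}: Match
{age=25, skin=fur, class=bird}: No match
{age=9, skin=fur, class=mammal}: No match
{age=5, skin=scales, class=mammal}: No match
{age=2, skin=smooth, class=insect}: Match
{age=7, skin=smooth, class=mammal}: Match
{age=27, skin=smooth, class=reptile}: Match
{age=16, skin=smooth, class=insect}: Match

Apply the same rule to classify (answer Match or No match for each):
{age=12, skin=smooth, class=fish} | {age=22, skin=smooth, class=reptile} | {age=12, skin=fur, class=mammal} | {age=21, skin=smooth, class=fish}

Match, Match, No match, Match

The common property of the 'Match' items is: skin is smooth. No 'No match' item has it.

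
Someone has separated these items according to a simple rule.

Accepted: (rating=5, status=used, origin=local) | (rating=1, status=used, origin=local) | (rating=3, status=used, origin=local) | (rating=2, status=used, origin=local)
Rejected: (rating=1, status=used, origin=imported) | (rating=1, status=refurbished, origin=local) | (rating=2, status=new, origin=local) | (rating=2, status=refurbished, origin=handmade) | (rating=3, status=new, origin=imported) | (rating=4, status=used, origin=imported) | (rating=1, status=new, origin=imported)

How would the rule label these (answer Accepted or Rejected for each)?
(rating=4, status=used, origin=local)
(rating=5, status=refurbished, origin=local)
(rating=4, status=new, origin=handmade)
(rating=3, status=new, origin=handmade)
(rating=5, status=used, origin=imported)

The rule appears to be: status is used AND origin is local.

Accepted, Rejected, Rejected, Rejected, Rejected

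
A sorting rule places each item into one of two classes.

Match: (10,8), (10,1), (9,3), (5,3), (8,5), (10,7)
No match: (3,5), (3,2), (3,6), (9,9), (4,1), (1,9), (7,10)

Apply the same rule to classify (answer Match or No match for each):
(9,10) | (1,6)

No match, No match

All 'Match' examples share one property — first > second AND sum ≥ 8 — and every 'No match' example lacks it.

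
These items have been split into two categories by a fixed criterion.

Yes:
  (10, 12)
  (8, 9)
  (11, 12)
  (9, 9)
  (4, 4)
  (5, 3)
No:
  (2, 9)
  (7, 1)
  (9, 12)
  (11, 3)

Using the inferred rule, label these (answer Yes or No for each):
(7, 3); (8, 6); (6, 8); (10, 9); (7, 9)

Rule: |first − second| ≤ 2. This holds for each 'Yes' example and fails for each 'No' one.
(7, 3): |7−3| = 4, fails the rule → No. (8, 6): |8−6| = 2, fits → Yes. (6, 8): |6−8| = 2, fits → Yes. (10, 9): |10−9| = 1, fits → Yes. (7, 9): |7−9| = 2, fits → Yes.

No, Yes, Yes, Yes, Yes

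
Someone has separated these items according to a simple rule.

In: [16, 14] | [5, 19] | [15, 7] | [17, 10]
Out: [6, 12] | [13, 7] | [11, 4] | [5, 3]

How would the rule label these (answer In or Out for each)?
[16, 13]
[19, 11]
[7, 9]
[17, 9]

Rule: sum ≥ 22. This holds for each 'In' example and fails for each 'Out' one.
[16, 13]: In (16+13 = 29).
[19, 11]: In (19+11 = 30).
[7, 9]: Out (7+9 = 16).
[17, 9]: In (17+9 = 26).

In, In, Out, In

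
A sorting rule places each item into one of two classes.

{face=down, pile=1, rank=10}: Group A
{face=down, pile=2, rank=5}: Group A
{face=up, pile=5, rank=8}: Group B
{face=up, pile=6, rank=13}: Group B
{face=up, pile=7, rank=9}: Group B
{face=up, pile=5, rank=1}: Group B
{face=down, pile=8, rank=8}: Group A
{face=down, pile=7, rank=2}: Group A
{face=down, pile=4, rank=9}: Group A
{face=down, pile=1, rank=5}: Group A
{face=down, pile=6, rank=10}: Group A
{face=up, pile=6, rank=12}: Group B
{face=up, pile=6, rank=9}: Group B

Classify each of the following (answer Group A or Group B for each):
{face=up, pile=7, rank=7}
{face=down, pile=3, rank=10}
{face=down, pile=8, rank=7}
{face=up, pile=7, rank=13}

Group B, Group A, Group A, Group B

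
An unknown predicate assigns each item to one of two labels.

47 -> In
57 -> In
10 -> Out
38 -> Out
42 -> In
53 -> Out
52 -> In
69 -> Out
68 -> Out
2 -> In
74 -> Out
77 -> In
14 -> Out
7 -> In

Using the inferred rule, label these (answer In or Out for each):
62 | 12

The simplest hypothesis consistent with all the labels is: ≡ 2 (mod 5).
62: 62 mod 5 = 2, passes → In.
12: 12 mod 5 = 2, passes → In.

In, In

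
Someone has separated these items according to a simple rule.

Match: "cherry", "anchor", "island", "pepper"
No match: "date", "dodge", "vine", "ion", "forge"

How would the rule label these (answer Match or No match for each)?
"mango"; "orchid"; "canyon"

No match, Match, Match

The common property of the 'Match' items is: length 6. No 'No match' item has it.
No match: "mango", since length 5.
Match: "orchid", since length 6.
Match: "canyon", since length 6.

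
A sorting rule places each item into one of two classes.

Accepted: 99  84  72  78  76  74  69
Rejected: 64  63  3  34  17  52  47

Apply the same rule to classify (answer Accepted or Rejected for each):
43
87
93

Rule: at least 69. This holds for each 'Accepted' example and fails for each 'Rejected' one.

Rejected, Accepted, Accepted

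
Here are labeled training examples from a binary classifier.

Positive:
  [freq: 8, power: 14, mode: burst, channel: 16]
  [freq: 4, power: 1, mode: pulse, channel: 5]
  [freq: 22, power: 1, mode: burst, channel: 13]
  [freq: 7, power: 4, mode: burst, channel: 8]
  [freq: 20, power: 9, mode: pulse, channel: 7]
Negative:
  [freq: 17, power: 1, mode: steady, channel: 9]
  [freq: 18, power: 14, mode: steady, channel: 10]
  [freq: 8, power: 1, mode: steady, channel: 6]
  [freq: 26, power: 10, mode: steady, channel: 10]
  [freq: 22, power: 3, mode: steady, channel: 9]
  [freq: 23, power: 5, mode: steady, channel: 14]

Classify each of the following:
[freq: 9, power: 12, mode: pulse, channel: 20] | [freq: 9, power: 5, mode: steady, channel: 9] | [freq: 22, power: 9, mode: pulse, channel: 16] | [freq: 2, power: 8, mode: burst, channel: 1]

Positive, Negative, Positive, Positive

Rule: mode is not steady. This holds for each 'Positive' example and fails for each 'Negative' one.
[freq: 9, power: 12, mode: pulse, channel: 20]: Positive (mode is pulse).
[freq: 9, power: 5, mode: steady, channel: 9]: Negative (mode is steady).
[freq: 22, power: 9, mode: pulse, channel: 16]: Positive (mode is pulse).
[freq: 2, power: 8, mode: burst, channel: 1]: Positive (mode is burst).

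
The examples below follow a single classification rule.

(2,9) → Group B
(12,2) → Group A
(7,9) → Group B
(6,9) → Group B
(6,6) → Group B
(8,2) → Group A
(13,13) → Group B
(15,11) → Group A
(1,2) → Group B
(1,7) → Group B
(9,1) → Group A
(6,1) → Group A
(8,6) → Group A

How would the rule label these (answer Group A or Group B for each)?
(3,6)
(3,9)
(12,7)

Group B, Group B, Group A

The pattern is that an item is 'Group A' exactly when: first > second.
Group B: (3,6), since 3 < 6. Group B: (3,9), since 3 < 9. Group A: (12,7), since 12 > 7.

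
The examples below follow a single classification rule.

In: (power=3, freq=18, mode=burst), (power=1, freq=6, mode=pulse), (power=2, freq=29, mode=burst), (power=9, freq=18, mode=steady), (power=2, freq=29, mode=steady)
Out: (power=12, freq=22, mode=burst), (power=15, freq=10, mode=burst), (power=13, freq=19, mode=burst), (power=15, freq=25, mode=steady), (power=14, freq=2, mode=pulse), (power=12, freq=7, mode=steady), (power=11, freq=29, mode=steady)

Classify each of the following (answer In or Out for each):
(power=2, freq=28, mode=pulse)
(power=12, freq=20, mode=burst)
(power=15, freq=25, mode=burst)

In, Out, Out

All 'In' examples share one property — power ≤ 9 — and every 'Out' example lacks it.
(power=2, freq=28, mode=pulse): power = 2, fits → In.
(power=12, freq=20, mode=burst): power = 12, fails this test → Out.
(power=15, freq=25, mode=burst): power = 15, fails this test → Out.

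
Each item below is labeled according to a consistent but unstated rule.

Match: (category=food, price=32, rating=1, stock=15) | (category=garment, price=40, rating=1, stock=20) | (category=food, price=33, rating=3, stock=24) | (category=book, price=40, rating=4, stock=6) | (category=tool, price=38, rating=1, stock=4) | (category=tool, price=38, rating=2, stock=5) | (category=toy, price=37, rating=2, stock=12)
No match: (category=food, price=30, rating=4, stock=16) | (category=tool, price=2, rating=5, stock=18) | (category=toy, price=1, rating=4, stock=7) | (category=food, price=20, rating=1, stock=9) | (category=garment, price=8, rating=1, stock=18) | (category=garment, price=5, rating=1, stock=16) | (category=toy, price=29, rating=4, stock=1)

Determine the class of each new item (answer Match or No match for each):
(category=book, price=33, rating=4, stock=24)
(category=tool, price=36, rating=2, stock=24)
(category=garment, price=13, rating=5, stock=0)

Match, Match, No match

Every 'Match' example satisfies: price ≥ 32. None of the 'No match' examples do.
(category=book, price=33, rating=4, stock=24): price = 33, satisfies this → Match.
(category=tool, price=36, rating=2, stock=24): price = 36, satisfies this → Match.
(category=garment, price=13, rating=5, stock=0): price = 13, fails the rule → No match.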